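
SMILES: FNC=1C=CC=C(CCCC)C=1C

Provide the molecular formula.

Heavy atoms from the SMILES: 11 C, 1 F, 1 N.
Implicit hydrogens by atom environment:
  3 × C: 2 H each → 6
  3 × C (aromatic): 1 H each → 3
  3 × C (aromatic): no H
  2 × C: 3 H each → 6
  1 × F: no H
  1 × N: 1 H
  Total hydrogens = 16.
Molecular formula: C11H16FN

C11H16FN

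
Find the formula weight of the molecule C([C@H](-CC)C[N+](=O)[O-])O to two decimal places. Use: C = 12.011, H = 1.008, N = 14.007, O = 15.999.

Molecular formula: C5H11NO3.
M = 5×12.011 + 11×1.008 + 1×14.007 + 3×15.999 = 133.15 g/mol.

133.15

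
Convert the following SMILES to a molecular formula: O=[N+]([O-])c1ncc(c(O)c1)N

C5H5N3O3

Heavy atoms from the SMILES: 5 C, 3 N, 3 O.
Implicit hydrogens by atom environment:
  3 × C (aromatic): no H
  2 × C (aromatic): 1 H each → 2
  1 × N: 2 H
  1 × N (aromatic): no H
  1 × N (charge +1): no H
  1 × O: 1 H
  1 × O: no H
  1 × O (charge -1): no H
  Total hydrogens = 5.
Molecular formula: C5H5N3O3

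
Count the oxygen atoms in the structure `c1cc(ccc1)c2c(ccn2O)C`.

The symbol for oxygen appears 1 time in the SMILES.

1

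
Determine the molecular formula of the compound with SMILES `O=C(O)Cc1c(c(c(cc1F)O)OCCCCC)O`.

C13H17FO5

Heavy atoms from the SMILES: 13 C, 1 F, 5 O.
Implicit hydrogens by atom environment:
  5 × C: 2 H each → 10
  5 × C (aromatic): no H
  3 × O: 1 H each → 3
  2 × O: no H
  1 × C: 3 H
  1 × C (aromatic): 1 H
  1 × C: no H
  1 × F: no H
  Total hydrogens = 17.
Molecular formula: C13H17FO5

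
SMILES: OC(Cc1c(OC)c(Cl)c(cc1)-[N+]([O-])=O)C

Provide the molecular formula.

Heavy atoms from the SMILES: 10 C, 1 Cl, 1 N, 4 O.
Implicit hydrogens by atom environment:
  4 × C (aromatic): no H
  2 × C: 3 H each → 6
  2 × C (aromatic): 1 H each → 2
  2 × O: no H
  1 × C: 2 H
  1 × C: 1 H
  1 × Cl: no H
  1 × N (charge +1): no H
  1 × O: 1 H
  1 × O (charge -1): no H
  Total hydrogens = 12.
Molecular formula: C10H12ClNO4

C10H12ClNO4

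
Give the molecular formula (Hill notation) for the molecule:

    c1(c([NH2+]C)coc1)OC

Heavy atoms from the SMILES: 6 C, 1 N, 2 O.
Implicit hydrogens by atom environment:
  2 × C: 3 H each → 6
  2 × C (aromatic): 1 H each → 2
  2 × C (aromatic): no H
  1 × N (charge +1): 2 H
  1 × O (aromatic): no H
  1 × O: no H
  Total hydrogens = 10.
Net charge +1.
Molecular formula: C6H10NO2+

C6H10NO2+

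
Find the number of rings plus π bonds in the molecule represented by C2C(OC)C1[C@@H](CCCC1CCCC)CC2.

Molecular formula from the SMILES: C15H28O.
DoU = (2C + 2 + N − H − X)/2 = (2·15 + 2 + 0 − 28 − 0)/2 = 4/2 = 2.
(Structurally: 2 ring(s) + 0 π bond(s) = 2.)

2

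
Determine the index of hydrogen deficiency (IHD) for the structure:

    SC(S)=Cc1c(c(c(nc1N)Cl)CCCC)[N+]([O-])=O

6

Molecular formula from the SMILES: C11H14ClN3O2S2.
DoU = (2C + 2 + N − H − X)/2 = (2·11 + 2 + 3 − 14 − 1)/2 = 12/2 = 6.
(Structurally: 1 ring(s) + 5 π bond(s) = 6.)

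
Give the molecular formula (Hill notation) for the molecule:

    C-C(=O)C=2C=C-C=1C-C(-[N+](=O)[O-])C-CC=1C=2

C12H13NO3

Heavy atoms from the SMILES: 12 C, 1 N, 3 O.
Implicit hydrogens by atom environment:
  3 × C: 2 H each → 6
  3 × C (aromatic): 1 H each → 3
  3 × C (aromatic): no H
  2 × O: no H
  1 × C: 3 H
  1 × C: 1 H
  1 × C: no H
  1 × N (charge +1): no H
  1 × O (charge -1): no H
  Total hydrogens = 13.
Molecular formula: C12H13NO3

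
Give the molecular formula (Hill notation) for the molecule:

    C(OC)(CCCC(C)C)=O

Heavy atoms from the SMILES: 8 C, 2 O.
Implicit hydrogens by atom environment:
  3 × C: 3 H each → 9
  3 × C: 2 H each → 6
  2 × O: no H
  1 × C: 1 H
  1 × C: no H
  Total hydrogens = 16.
Molecular formula: C8H16O2

C8H16O2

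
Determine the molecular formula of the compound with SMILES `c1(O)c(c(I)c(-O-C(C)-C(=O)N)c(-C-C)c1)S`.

Heavy atoms from the SMILES: 11 C, 1 I, 1 N, 3 O, 1 S.
Implicit hydrogens by atom environment:
  5 × C (aromatic): no H
  2 × C: 3 H each → 6
  2 × O: no H
  1 × C: 2 H
  1 × C (aromatic): 1 H
  1 × C: 1 H
  1 × C: no H
  1 × I: no H
  1 × N: 2 H
  1 × O: 1 H
  1 × S: 1 H
  Total hydrogens = 14.
Molecular formula: C11H14INO3S

C11H14INO3S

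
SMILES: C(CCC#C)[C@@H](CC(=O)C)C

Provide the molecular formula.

C10H16O

Heavy atoms from the SMILES: 10 C, 1 O.
Implicit hydrogens by atom environment:
  4 × C: 2 H each → 8
  2 × C: 3 H each → 6
  2 × C: 1 H each → 2
  2 × C: no H
  1 × O: no H
  Total hydrogens = 16.
Molecular formula: C10H16O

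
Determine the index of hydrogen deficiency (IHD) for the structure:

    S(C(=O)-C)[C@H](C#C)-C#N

5

Molecular formula from the SMILES: C6H5NOS.
DoU = (2C + 2 + N − H − X)/2 = (2·6 + 2 + 1 − 5 − 0)/2 = 10/2 = 5.
(Structurally: 0 ring(s) + 5 π bond(s) = 5.)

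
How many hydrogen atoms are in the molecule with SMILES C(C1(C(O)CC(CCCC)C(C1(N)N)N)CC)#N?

Hydrogens are implicit in SMILES; fill each atom to its normal valence:
  5 × C: 2 H each → 10
  3 × C: 1 H each → 3
  3 × C: no H
  3 × N: 2 H each → 6
  2 × C: 3 H each → 6
  1 × N: no H
  1 × O: 1 H
  Total hydrogens = 26.

26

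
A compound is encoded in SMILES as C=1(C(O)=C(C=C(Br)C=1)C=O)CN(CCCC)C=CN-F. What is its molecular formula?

C14H18BrFN2O2

Heavy atoms from the SMILES: 1 Br, 14 C, 1 F, 2 N, 2 O.
Implicit hydrogens by atom environment:
  4 × C: 2 H each → 8
  4 × C (aromatic): no H
  3 × C: 1 H each → 3
  2 × C (aromatic): 1 H each → 2
  1 × Br: no H
  1 × C: 3 H
  1 × F: no H
  1 × N: 1 H
  1 × N: no H
  1 × O: 1 H
  1 × O: no H
  Total hydrogens = 18.
Molecular formula: C14H18BrFN2O2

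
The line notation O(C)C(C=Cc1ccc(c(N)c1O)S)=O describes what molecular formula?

C10H11NO3S

Heavy atoms from the SMILES: 10 C, 1 N, 3 O, 1 S.
Implicit hydrogens by atom environment:
  4 × C (aromatic): no H
  2 × C (aromatic): 1 H each → 2
  2 × C: 1 H each → 2
  2 × O: no H
  1 × C: 3 H
  1 × C: no H
  1 × N: 2 H
  1 × O: 1 H
  1 × S: 1 H
  Total hydrogens = 11.
Molecular formula: C10H11NO3S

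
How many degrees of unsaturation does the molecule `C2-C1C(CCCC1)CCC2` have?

2

Molecular formula from the SMILES: C10H18.
DoU = (2C + 2 + N − H − X)/2 = (2·10 + 2 + 0 − 18 − 0)/2 = 4/2 = 2.
(Structurally: 2 ring(s) + 0 π bond(s) = 2.)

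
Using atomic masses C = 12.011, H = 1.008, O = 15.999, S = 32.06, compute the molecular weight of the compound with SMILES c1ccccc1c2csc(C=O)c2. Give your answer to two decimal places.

Molecular formula: C11H8OS.
M = 11×12.011 + 8×1.008 + 1×15.999 + 1×32.06 = 188.24 g/mol.

188.24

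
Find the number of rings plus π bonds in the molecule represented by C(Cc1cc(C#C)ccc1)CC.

6

Molecular formula from the SMILES: C12H14.
DoU = (2C + 2 + N − H − X)/2 = (2·12 + 2 + 0 − 14 − 0)/2 = 12/2 = 6.
(Structurally: 1 ring(s) + 5 π bond(s) = 6.)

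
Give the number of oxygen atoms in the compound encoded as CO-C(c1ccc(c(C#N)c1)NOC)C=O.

3

The symbol for oxygen appears 3 times in the SMILES.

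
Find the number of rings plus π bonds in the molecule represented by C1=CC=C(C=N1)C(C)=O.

5

Molecular formula from the SMILES: C7H7NO.
DoU = (2C + 2 + N − H − X)/2 = (2·7 + 2 + 1 − 7 − 0)/2 = 10/2 = 5.
(Structurally: 1 ring(s) + 4 π bond(s) = 5.)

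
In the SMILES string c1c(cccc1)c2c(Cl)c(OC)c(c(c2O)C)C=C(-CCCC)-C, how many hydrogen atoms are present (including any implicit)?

Hydrogens are implicit in SMILES; fill each atom to its normal valence:
  7 × C (aromatic): no H
  5 × C (aromatic): 1 H each → 5
  4 × C: 3 H each → 12
  3 × C: 2 H each → 6
  1 × C: 1 H
  1 × C: no H
  1 × Cl: no H
  1 × O: 1 H
  1 × O: no H
  Total hydrogens = 25.

25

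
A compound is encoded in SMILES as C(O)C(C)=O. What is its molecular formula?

Heavy atoms from the SMILES: 3 C, 2 O.
Implicit hydrogens by atom environment:
  1 × C: 3 H
  1 × C: 2 H
  1 × C: no H
  1 × O: 1 H
  1 × O: no H
  Total hydrogens = 6.
Molecular formula: C3H6O2

C3H6O2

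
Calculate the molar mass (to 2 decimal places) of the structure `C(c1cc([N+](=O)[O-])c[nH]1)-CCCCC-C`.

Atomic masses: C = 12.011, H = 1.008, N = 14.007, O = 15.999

Molecular formula: C11H18N2O2.
M = 11×12.011 + 18×1.008 + 2×14.007 + 2×15.999 = 210.28 g/mol.

210.28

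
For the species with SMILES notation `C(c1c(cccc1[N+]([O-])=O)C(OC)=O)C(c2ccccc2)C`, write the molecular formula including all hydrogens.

Heavy atoms from the SMILES: 17 C, 1 N, 4 O.
Implicit hydrogens by atom environment:
  8 × C (aromatic): 1 H each → 8
  4 × C (aromatic): no H
  3 × O: no H
  2 × C: 3 H each → 6
  1 × C: 2 H
  1 × C: 1 H
  1 × C: no H
  1 × N (charge +1): no H
  1 × O (charge -1): no H
  Total hydrogens = 17.
Molecular formula: C17H17NO4

C17H17NO4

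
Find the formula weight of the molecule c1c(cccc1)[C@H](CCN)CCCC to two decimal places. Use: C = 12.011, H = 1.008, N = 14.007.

191.32

Molecular formula: C13H21N.
M = 13×12.011 + 21×1.008 + 1×14.007 = 191.32 g/mol.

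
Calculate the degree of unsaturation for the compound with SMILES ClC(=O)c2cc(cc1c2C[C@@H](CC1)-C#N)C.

Molecular formula from the SMILES: C13H12ClNO.
DoU = (2C + 2 + N − H − X)/2 = (2·13 + 2 + 1 − 12 − 1)/2 = 16/2 = 8.
(Structurally: 2 ring(s) + 6 π bond(s) = 8.)

8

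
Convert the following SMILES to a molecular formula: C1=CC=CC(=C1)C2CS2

Heavy atoms from the SMILES: 8 C, 1 S.
Implicit hydrogens by atom environment:
  5 × C (aromatic): 1 H each → 5
  1 × C: 2 H
  1 × C: 1 H
  1 × C (aromatic): no H
  1 × S: no H
  Total hydrogens = 8.
Molecular formula: C8H8S

C8H8S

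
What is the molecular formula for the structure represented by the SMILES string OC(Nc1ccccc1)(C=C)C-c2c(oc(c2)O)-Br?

C14H14BrNO3

Heavy atoms from the SMILES: 1 Br, 14 C, 1 N, 3 O.
Implicit hydrogens by atom environment:
  6 × C (aromatic): 1 H each → 6
  4 × C (aromatic): no H
  2 × C: 2 H each → 4
  2 × O: 1 H each → 2
  1 × Br: no H
  1 × C: 1 H
  1 × C: no H
  1 × N: 1 H
  1 × O (aromatic): no H
  Total hydrogens = 14.
Molecular formula: C14H14BrNO3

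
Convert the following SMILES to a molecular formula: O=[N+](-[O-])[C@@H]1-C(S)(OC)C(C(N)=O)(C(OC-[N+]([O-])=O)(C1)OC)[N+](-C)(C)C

Heavy atoms from the SMILES: 12 C, 4 N, 8 O, 1 S.
Implicit hydrogens by atom environment:
  6 × O: no H
  5 × C: 3 H each → 15
  4 × C: no H
  3 × N (charge +1): no H
  2 × C: 2 H each → 4
  2 × O (charge -1): no H
  1 × C: 1 H
  1 × N: 2 H
  1 × S: 1 H
  Total hydrogens = 23.
Net charge +1.
Molecular formula: C12H23N4O8S+

C12H23N4O8S+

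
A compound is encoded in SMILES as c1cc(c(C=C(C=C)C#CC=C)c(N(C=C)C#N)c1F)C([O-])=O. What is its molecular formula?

Heavy atoms from the SMILES: 18 C, 1 F, 2 N, 2 O.
Implicit hydrogens by atom environment:
  5 × C: no H
  4 × C: 1 H each → 4
  4 × C (aromatic): no H
  3 × C: 2 H each → 6
  2 × C (aromatic): 1 H each → 2
  2 × N: no H
  1 × F: no H
  1 × O: no H
  1 × O (charge -1): no H
  Total hydrogens = 12.
Net charge -1.
Molecular formula: C18H12FN2O2-

C18H12FN2O2-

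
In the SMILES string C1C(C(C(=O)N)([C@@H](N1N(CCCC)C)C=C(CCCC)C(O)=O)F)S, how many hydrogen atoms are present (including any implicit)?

30

Hydrogens are implicit in SMILES; fill each atom to its normal valence:
  7 × C: 2 H each → 14
  4 × C: no H
  3 × C: 3 H each → 9
  3 × C: 1 H each → 3
  2 × N: no H
  2 × O: no H
  1 × F: no H
  1 × N: 2 H
  1 × O: 1 H
  1 × S: 1 H
  Total hydrogens = 30.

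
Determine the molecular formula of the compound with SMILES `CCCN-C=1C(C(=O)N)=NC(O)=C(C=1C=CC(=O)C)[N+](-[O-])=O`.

C13H16N4O5

Heavy atoms from the SMILES: 13 C, 4 N, 5 O.
Implicit hydrogens by atom environment:
  5 × C (aromatic): no H
  3 × O: no H
  2 × C: 3 H each → 6
  2 × C: 2 H each → 4
  2 × C: 1 H each → 2
  2 × C: no H
  1 × N: 2 H
  1 × N: 1 H
  1 × N (aromatic): no H
  1 × N (charge +1): no H
  1 × O: 1 H
  1 × O (charge -1): no H
  Total hydrogens = 16.
Molecular formula: C13H16N4O5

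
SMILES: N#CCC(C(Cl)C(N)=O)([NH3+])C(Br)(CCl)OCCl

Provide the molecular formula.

C8H12BrCl3N3O2+

Heavy atoms from the SMILES: 1 Br, 8 C, 3 Cl, 3 N, 2 O.
Implicit hydrogens by atom environment:
  4 × C: no H
  3 × C: 2 H each → 6
  3 × Cl: no H
  2 × O: no H
  1 × Br: no H
  1 × C: 1 H
  1 × N (charge +1): 3 H
  1 × N: 2 H
  1 × N: no H
  Total hydrogens = 12.
Net charge +1.
Molecular formula: C8H12BrCl3N3O2+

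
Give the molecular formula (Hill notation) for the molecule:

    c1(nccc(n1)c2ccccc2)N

Heavy atoms from the SMILES: 10 C, 3 N.
Implicit hydrogens by atom environment:
  7 × C (aromatic): 1 H each → 7
  3 × C (aromatic): no H
  2 × N (aromatic): no H
  1 × N: 2 H
  Total hydrogens = 9.
Molecular formula: C10H9N3

C10H9N3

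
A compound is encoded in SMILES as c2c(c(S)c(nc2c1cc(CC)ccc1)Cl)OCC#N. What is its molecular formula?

C15H13ClN2OS

Heavy atoms from the SMILES: 15 C, 1 Cl, 2 N, 1 O, 1 S.
Implicit hydrogens by atom environment:
  6 × C (aromatic): no H
  5 × C (aromatic): 1 H each → 5
  2 × C: 2 H each → 4
  1 × C: 3 H
  1 × C: no H
  1 × Cl: no H
  1 × N (aromatic): no H
  1 × N: no H
  1 × O: no H
  1 × S: 1 H
  Total hydrogens = 13.
Molecular formula: C15H13ClN2OS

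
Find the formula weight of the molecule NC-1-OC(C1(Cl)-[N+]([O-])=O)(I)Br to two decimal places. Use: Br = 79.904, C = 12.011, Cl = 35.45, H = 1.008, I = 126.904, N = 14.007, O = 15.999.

Molecular formula: C3H3BrClIN2O3.
M = 1×79.904 + 3×12.011 + 1×35.45 + 3×1.008 + 1×126.904 + 2×14.007 + 3×15.999 = 357.33 g/mol.

357.33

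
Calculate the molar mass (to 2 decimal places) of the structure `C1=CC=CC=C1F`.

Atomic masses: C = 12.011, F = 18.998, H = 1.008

Molecular formula: C6H5F.
M = 6×12.011 + 1×18.998 + 5×1.008 = 96.10 g/mol.

96.10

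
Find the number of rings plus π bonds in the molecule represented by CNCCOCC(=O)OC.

Molecular formula from the SMILES: C6H13NO3.
DoU = (2C + 2 + N − H − X)/2 = (2·6 + 2 + 1 − 13 − 0)/2 = 2/2 = 1.
(Structurally: 0 ring(s) + 1 π bond(s) = 1.)

1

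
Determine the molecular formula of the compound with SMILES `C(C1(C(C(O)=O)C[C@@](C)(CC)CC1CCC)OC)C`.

C16H30O3

Heavy atoms from the SMILES: 16 C, 3 O.
Implicit hydrogens by atom environment:
  6 × C: 2 H each → 12
  5 × C: 3 H each → 15
  3 × C: no H
  2 × C: 1 H each → 2
  2 × O: no H
  1 × O: 1 H
  Total hydrogens = 30.
Molecular formula: C16H30O3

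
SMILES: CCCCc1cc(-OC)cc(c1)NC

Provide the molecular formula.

Heavy atoms from the SMILES: 12 C, 1 N, 1 O.
Implicit hydrogens by atom environment:
  3 × C: 3 H each → 9
  3 × C: 2 H each → 6
  3 × C (aromatic): 1 H each → 3
  3 × C (aromatic): no H
  1 × N: 1 H
  1 × O: no H
  Total hydrogens = 19.
Molecular formula: C12H19NO

C12H19NO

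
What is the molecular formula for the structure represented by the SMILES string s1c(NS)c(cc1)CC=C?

C7H9NS2

Heavy atoms from the SMILES: 7 C, 1 N, 2 S.
Implicit hydrogens by atom environment:
  2 × C: 2 H each → 4
  2 × C (aromatic): 1 H each → 2
  2 × C (aromatic): no H
  1 × C: 1 H
  1 × N: 1 H
  1 × S: 1 H
  1 × S (aromatic): no H
  Total hydrogens = 9.
Molecular formula: C7H9NS2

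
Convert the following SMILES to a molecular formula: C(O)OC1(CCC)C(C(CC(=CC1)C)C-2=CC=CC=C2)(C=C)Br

Heavy atoms from the SMILES: 1 Br, 20 C, 2 O.
Implicit hydrogens by atom environment:
  6 × C: 2 H each → 12
  5 × C (aromatic): 1 H each → 5
  3 × C: 1 H each → 3
  3 × C: no H
  2 × C: 3 H each → 6
  1 × Br: no H
  1 × C (aromatic): no H
  1 × O: 1 H
  1 × O: no H
  Total hydrogens = 27.
Molecular formula: C20H27BrO2

C20H27BrO2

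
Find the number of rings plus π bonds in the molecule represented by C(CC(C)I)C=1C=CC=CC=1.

4

Molecular formula from the SMILES: C10H13I.
DoU = (2C + 2 + N − H − X)/2 = (2·10 + 2 + 0 − 13 − 1)/2 = 8/2 = 4.
(Structurally: 1 ring(s) + 3 π bond(s) = 4.)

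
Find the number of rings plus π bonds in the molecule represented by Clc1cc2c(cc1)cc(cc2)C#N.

Molecular formula from the SMILES: C11H6ClN.
DoU = (2C + 2 + N − H − X)/2 = (2·11 + 2 + 1 − 6 − 1)/2 = 18/2 = 9.
(Structurally: 2 ring(s) + 7 π bond(s) = 9.)

9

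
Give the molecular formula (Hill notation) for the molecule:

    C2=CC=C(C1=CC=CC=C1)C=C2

C12H10

Heavy atoms from the SMILES: 12 C.
Implicit hydrogens by atom environment:
  10 × C (aromatic): 1 H each → 10
  2 × C (aromatic): no H
  Total hydrogens = 10.
Molecular formula: C12H10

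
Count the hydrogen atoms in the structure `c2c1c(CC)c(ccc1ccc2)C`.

14

Hydrogens are implicit in SMILES; fill each atom to its normal valence:
  6 × C (aromatic): 1 H each → 6
  4 × C (aromatic): no H
  2 × C: 3 H each → 6
  1 × C: 2 H
  Total hydrogens = 14.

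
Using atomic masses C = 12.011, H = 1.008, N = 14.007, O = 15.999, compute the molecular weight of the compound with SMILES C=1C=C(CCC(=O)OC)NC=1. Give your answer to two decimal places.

Molecular formula: C8H11NO2.
M = 8×12.011 + 11×1.008 + 1×14.007 + 2×15.999 = 153.18 g/mol.

153.18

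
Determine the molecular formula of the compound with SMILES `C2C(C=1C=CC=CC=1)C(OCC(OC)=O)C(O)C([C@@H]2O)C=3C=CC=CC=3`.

C21H24O5

Heavy atoms from the SMILES: 21 C, 5 O.
Implicit hydrogens by atom environment:
  10 × C (aromatic): 1 H each → 10
  5 × C: 1 H each → 5
  3 × O: no H
  2 × C: 2 H each → 4
  2 × C (aromatic): no H
  2 × O: 1 H each → 2
  1 × C: 3 H
  1 × C: no H
  Total hydrogens = 24.
Molecular formula: C21H24O5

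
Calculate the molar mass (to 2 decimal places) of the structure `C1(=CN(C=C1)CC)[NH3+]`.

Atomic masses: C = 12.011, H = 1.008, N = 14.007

111.17

Molecular formula: C6H11N2+.
M = 6×12.011 + 11×1.008 + 2×14.007 = 111.17 g/mol.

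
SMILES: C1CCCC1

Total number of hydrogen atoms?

Hydrogens are implicit in SMILES; fill each atom to its normal valence:
  5 × C: 2 H each → 10
  Total hydrogens = 10.

10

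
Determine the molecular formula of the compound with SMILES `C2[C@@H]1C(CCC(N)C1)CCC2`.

Heavy atoms from the SMILES: 10 C, 1 N.
Implicit hydrogens by atom environment:
  7 × C: 2 H each → 14
  3 × C: 1 H each → 3
  1 × N: 2 H
  Total hydrogens = 19.
Molecular formula: C10H19N

C10H19N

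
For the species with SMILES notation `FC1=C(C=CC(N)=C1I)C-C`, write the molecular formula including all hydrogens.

C8H9FIN

Heavy atoms from the SMILES: 8 C, 1 F, 1 I, 1 N.
Implicit hydrogens by atom environment:
  4 × C (aromatic): no H
  2 × C (aromatic): 1 H each → 2
  1 × C: 3 H
  1 × C: 2 H
  1 × F: no H
  1 × I: no H
  1 × N: 2 H
  Total hydrogens = 9.
Molecular formula: C8H9FIN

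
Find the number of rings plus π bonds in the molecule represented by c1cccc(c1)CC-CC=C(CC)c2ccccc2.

9

Molecular formula from the SMILES: C19H22.
DoU = (2C + 2 + N − H − X)/2 = (2·19 + 2 + 0 − 22 − 0)/2 = 18/2 = 9.
(Structurally: 2 ring(s) + 7 π bond(s) = 9.)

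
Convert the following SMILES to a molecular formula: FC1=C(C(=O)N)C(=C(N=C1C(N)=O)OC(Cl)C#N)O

Heavy atoms from the SMILES: 9 C, 1 Cl, 1 F, 4 N, 4 O.
Implicit hydrogens by atom environment:
  5 × C (aromatic): no H
  3 × C: no H
  3 × O: no H
  2 × N: 2 H each → 4
  1 × C: 1 H
  1 × Cl: no H
  1 × F: no H
  1 × N (aromatic): no H
  1 × N: no H
  1 × O: 1 H
  Total hydrogens = 6.
Molecular formula: C9H6ClFN4O4

C9H6ClFN4O4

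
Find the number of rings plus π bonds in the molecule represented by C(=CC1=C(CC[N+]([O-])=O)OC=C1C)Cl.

5

Molecular formula from the SMILES: C9H10ClNO3.
DoU = (2C + 2 + N − H − X)/2 = (2·9 + 2 + 1 − 10 − 1)/2 = 10/2 = 5.
(Structurally: 1 ring(s) + 4 π bond(s) = 5.)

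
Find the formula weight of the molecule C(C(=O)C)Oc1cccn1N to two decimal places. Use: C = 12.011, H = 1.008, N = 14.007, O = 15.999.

Molecular formula: C7H10N2O2.
M = 7×12.011 + 10×1.008 + 2×14.007 + 2×15.999 = 154.17 g/mol.

154.17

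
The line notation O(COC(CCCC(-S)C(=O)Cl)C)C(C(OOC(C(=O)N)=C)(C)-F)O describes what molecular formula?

Heavy atoms from the SMILES: 14 C, 1 Cl, 1 F, 1 N, 7 O, 1 S.
Implicit hydrogens by atom environment:
  6 × O: no H
  5 × C: 2 H each → 10
  4 × C: no H
  3 × C: 1 H each → 3
  2 × C: 3 H each → 6
  1 × Cl: no H
  1 × F: no H
  1 × N: 2 H
  1 × O: 1 H
  1 × S: 1 H
  Total hydrogens = 23.
Molecular formula: C14H23ClFNO7S

C14H23ClFNO7S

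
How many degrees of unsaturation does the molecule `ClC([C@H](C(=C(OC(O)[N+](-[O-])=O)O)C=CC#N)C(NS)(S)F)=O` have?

6

Molecular formula from the SMILES: C9H9ClFN3O6S2.
DoU = (2C + 2 + N − H − X)/2 = (2·9 + 2 + 3 − 9 − 2)/2 = 12/2 = 6.
(Structurally: 0 ring(s) + 6 π bond(s) = 6.)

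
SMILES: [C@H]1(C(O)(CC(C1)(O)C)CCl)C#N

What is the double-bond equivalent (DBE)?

Molecular formula from the SMILES: C8H12ClNO2.
DoU = (2C + 2 + N − H − X)/2 = (2·8 + 2 + 1 − 12 − 1)/2 = 6/2 = 3.
(Structurally: 1 ring(s) + 2 π bond(s) = 3.)

3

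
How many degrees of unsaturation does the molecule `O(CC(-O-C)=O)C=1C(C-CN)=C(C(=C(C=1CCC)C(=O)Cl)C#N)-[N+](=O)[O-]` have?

Molecular formula from the SMILES: C16H18ClN3O6.
DoU = (2C + 2 + N − H − X)/2 = (2·16 + 2 + 3 − 18 − 1)/2 = 18/2 = 9.
(Structurally: 1 ring(s) + 8 π bond(s) = 9.)

9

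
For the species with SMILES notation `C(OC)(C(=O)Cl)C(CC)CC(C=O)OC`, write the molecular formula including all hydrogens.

C10H17ClO4

Heavy atoms from the SMILES: 10 C, 1 Cl, 4 O.
Implicit hydrogens by atom environment:
  4 × C: 1 H each → 4
  4 × O: no H
  3 × C: 3 H each → 9
  2 × C: 2 H each → 4
  1 × C: no H
  1 × Cl: no H
  Total hydrogens = 17.
Molecular formula: C10H17ClO4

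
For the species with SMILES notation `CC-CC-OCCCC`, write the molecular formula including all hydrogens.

Heavy atoms from the SMILES: 8 C, 1 O.
Implicit hydrogens by atom environment:
  6 × C: 2 H each → 12
  2 × C: 3 H each → 6
  1 × O: no H
  Total hydrogens = 18.
Molecular formula: C8H18O

C8H18O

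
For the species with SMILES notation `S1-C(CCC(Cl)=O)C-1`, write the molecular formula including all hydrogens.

C5H7ClOS

Heavy atoms from the SMILES: 5 C, 1 Cl, 1 O, 1 S.
Implicit hydrogens by atom environment:
  3 × C: 2 H each → 6
  1 × C: 1 H
  1 × C: no H
  1 × Cl: no H
  1 × O: no H
  1 × S: no H
  Total hydrogens = 7.
Molecular formula: C5H7ClOS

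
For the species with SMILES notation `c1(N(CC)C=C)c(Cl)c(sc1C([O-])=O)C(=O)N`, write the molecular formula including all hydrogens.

C10H10ClN2O3S-

Heavy atoms from the SMILES: 10 C, 1 Cl, 2 N, 3 O, 1 S.
Implicit hydrogens by atom environment:
  4 × C (aromatic): no H
  2 × C: 2 H each → 4
  2 × C: no H
  2 × O: no H
  1 × C: 3 H
  1 × C: 1 H
  1 × Cl: no H
  1 × N: 2 H
  1 × N: no H
  1 × O (charge -1): no H
  1 × S (aromatic): no H
  Total hydrogens = 10.
Net charge -1.
Molecular formula: C10H10ClN2O3S-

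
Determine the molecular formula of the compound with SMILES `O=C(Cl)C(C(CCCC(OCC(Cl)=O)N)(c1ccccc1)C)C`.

C17H23Cl2NO3

Heavy atoms from the SMILES: 17 C, 2 Cl, 1 N, 3 O.
Implicit hydrogens by atom environment:
  5 × C (aromatic): 1 H each → 5
  4 × C: 2 H each → 8
  3 × C: no H
  3 × O: no H
  2 × C: 3 H each → 6
  2 × C: 1 H each → 2
  2 × Cl: no H
  1 × C (aromatic): no H
  1 × N: 2 H
  Total hydrogens = 23.
Molecular formula: C17H23Cl2NO3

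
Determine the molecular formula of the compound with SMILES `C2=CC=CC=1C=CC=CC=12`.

Heavy atoms from the SMILES: 10 C.
Implicit hydrogens by atom environment:
  8 × C (aromatic): 1 H each → 8
  2 × C (aromatic): no H
  Total hydrogens = 8.
Molecular formula: C10H8

C10H8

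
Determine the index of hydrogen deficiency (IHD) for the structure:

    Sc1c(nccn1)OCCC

Molecular formula from the SMILES: C7H10N2OS.
DoU = (2C + 2 + N − H − X)/2 = (2·7 + 2 + 2 − 10 − 0)/2 = 8/2 = 4.
(Structurally: 1 ring(s) + 3 π bond(s) = 4.)

4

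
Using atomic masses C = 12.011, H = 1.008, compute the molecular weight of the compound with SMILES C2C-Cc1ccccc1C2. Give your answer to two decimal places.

Molecular formula: C10H12.
M = 10×12.011 + 12×1.008 = 132.21 g/mol.

132.21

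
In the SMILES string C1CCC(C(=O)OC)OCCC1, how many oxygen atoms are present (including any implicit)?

3

The symbol for oxygen appears 3 times in the SMILES.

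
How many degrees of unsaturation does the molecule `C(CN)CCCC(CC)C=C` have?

1

Molecular formula from the SMILES: C10H21N.
DoU = (2C + 2 + N − H − X)/2 = (2·10 + 2 + 1 − 21 − 0)/2 = 2/2 = 1.
(Structurally: 0 ring(s) + 1 π bond(s) = 1.)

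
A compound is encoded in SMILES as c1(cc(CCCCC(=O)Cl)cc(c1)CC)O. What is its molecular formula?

Heavy atoms from the SMILES: 13 C, 1 Cl, 2 O.
Implicit hydrogens by atom environment:
  5 × C: 2 H each → 10
  3 × C (aromatic): 1 H each → 3
  3 × C (aromatic): no H
  1 × C: 3 H
  1 × C: no H
  1 × Cl: no H
  1 × O: 1 H
  1 × O: no H
  Total hydrogens = 17.
Molecular formula: C13H17ClO2

C13H17ClO2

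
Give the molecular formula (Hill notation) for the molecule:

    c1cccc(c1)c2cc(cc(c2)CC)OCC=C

Heavy atoms from the SMILES: 17 C, 1 O.
Implicit hydrogens by atom environment:
  8 × C (aromatic): 1 H each → 8
  4 × C (aromatic): no H
  3 × C: 2 H each → 6
  1 × C: 3 H
  1 × C: 1 H
  1 × O: no H
  Total hydrogens = 18.
Molecular formula: C17H18O

C17H18O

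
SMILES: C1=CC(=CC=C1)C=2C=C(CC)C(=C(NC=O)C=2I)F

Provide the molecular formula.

Heavy atoms from the SMILES: 15 C, 1 F, 1 I, 1 N, 1 O.
Implicit hydrogens by atom environment:
  6 × C (aromatic): 1 H each → 6
  6 × C (aromatic): no H
  1 × C: 3 H
  1 × C: 2 H
  1 × C: 1 H
  1 × F: no H
  1 × I: no H
  1 × N: 1 H
  1 × O: no H
  Total hydrogens = 13.
Molecular formula: C15H13FINO

C15H13FINO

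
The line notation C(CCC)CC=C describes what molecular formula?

Heavy atoms from the SMILES: 7 C.
Implicit hydrogens by atom environment:
  5 × C: 2 H each → 10
  1 × C: 3 H
  1 × C: 1 H
  Total hydrogens = 14.
Molecular formula: C7H14

C7H14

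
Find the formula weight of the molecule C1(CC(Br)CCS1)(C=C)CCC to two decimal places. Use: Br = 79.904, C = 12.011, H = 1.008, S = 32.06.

249.21

Molecular formula: C10H17BrS.
M = 1×79.904 + 10×12.011 + 17×1.008 + 1×32.06 = 249.21 g/mol.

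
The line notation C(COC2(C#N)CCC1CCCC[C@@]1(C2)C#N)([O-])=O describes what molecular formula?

C14H17N2O3-

Heavy atoms from the SMILES: 14 C, 2 N, 3 O.
Implicit hydrogens by atom environment:
  8 × C: 2 H each → 16
  5 × C: no H
  2 × N: no H
  2 × O: no H
  1 × C: 1 H
  1 × O (charge -1): no H
  Total hydrogens = 17.
Net charge -1.
Molecular formula: C14H17N2O3-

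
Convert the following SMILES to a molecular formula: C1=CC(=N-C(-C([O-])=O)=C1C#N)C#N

C8H2N3O2-

Heavy atoms from the SMILES: 8 C, 3 N, 2 O.
Implicit hydrogens by atom environment:
  3 × C (aromatic): no H
  3 × C: no H
  2 × C (aromatic): 1 H each → 2
  2 × N: no H
  1 × N (aromatic): no H
  1 × O: no H
  1 × O (charge -1): no H
  Total hydrogens = 2.
Net charge -1.
Molecular formula: C8H2N3O2-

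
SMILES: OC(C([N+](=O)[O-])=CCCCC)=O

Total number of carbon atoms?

7

The symbol for carbon appears 7 times in the SMILES.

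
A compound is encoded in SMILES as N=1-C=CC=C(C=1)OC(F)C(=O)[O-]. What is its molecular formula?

Heavy atoms from the SMILES: 7 C, 1 F, 1 N, 3 O.
Implicit hydrogens by atom environment:
  4 × C (aromatic): 1 H each → 4
  2 × O: no H
  1 × C: 1 H
  1 × C (aromatic): no H
  1 × C: no H
  1 × F: no H
  1 × N (aromatic): no H
  1 × O (charge -1): no H
  Total hydrogens = 5.
Net charge -1.
Molecular formula: C7H5FNO3-

C7H5FNO3-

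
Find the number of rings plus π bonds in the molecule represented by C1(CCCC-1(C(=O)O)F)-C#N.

Molecular formula from the SMILES: C7H8FNO2.
DoU = (2C + 2 + N − H − X)/2 = (2·7 + 2 + 1 − 8 − 1)/2 = 8/2 = 4.
(Structurally: 1 ring(s) + 3 π bond(s) = 4.)

4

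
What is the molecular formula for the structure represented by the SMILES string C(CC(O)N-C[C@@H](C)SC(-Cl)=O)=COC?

C9H16ClNO3S

Heavy atoms from the SMILES: 9 C, 1 Cl, 1 N, 3 O, 1 S.
Implicit hydrogens by atom environment:
  4 × C: 1 H each → 4
  2 × C: 3 H each → 6
  2 × C: 2 H each → 4
  2 × O: no H
  1 × C: no H
  1 × Cl: no H
  1 × N: 1 H
  1 × O: 1 H
  1 × S: no H
  Total hydrogens = 16.
Molecular formula: C9H16ClNO3S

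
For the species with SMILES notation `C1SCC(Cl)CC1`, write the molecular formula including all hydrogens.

Heavy atoms from the SMILES: 5 C, 1 Cl, 1 S.
Implicit hydrogens by atom environment:
  4 × C: 2 H each → 8
  1 × C: 1 H
  1 × Cl: no H
  1 × S: no H
  Total hydrogens = 9.
Molecular formula: C5H9ClS

C5H9ClS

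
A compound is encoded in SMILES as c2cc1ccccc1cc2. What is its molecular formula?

C10H8

Heavy atoms from the SMILES: 10 C.
Implicit hydrogens by atom environment:
  8 × C (aromatic): 1 H each → 8
  2 × C (aromatic): no H
  Total hydrogens = 8.
Molecular formula: C10H8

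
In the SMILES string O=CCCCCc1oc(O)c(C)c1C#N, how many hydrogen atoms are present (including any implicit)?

Hydrogens are implicit in SMILES; fill each atom to its normal valence:
  4 × C: 2 H each → 8
  4 × C (aromatic): no H
  1 × C: 3 H
  1 × C: 1 H
  1 × C: no H
  1 × N: no H
  1 × O: 1 H
  1 × O (aromatic): no H
  1 × O: no H
  Total hydrogens = 13.

13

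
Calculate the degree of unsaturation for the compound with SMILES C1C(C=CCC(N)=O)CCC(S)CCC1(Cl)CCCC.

3

Molecular formula from the SMILES: C16H28ClNOS.
DoU = (2C + 2 + N − H − X)/2 = (2·16 + 2 + 1 − 28 − 1)/2 = 6/2 = 3.
(Structurally: 1 ring(s) + 2 π bond(s) = 3.)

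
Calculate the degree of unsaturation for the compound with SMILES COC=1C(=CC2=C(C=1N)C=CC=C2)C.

Molecular formula from the SMILES: C12H13NO.
DoU = (2C + 2 + N − H − X)/2 = (2·12 + 2 + 1 − 13 − 0)/2 = 14/2 = 7.
(Structurally: 2 ring(s) + 5 π bond(s) = 7.)

7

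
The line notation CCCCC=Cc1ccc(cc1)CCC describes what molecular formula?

Heavy atoms from the SMILES: 15 C.
Implicit hydrogens by atom environment:
  5 × C: 2 H each → 10
  4 × C (aromatic): 1 H each → 4
  2 × C: 3 H each → 6
  2 × C: 1 H each → 2
  2 × C (aromatic): no H
  Total hydrogens = 22.
Molecular formula: C15H22

C15H22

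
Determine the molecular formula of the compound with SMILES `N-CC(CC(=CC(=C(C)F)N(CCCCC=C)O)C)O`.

Heavy atoms from the SMILES: 15 C, 1 F, 2 N, 2 O.
Implicit hydrogens by atom environment:
  7 × C: 2 H each → 14
  3 × C: 1 H each → 3
  3 × C: no H
  2 × C: 3 H each → 6
  2 × O: 1 H each → 2
  1 × F: no H
  1 × N: 2 H
  1 × N: no H
  Total hydrogens = 27.
Molecular formula: C15H27FN2O2

C15H27FN2O2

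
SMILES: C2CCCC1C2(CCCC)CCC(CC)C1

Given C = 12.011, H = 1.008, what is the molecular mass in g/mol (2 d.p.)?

Molecular formula: C16H30.
M = 16×12.011 + 30×1.008 = 222.42 g/mol.

222.42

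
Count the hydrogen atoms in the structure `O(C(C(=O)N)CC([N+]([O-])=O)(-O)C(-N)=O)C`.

Hydrogens are implicit in SMILES; fill each atom to its normal valence:
  4 × O: no H
  3 × C: no H
  2 × N: 2 H each → 4
  1 × C: 3 H
  1 × C: 2 H
  1 × C: 1 H
  1 × N (charge +1): no H
  1 × O: 1 H
  1 × O (charge -1): no H
  Total hydrogens = 11.

11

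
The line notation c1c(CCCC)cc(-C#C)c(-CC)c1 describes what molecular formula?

C14H18

Heavy atoms from the SMILES: 14 C.
Implicit hydrogens by atom environment:
  4 × C: 2 H each → 8
  3 × C (aromatic): 1 H each → 3
  3 × C (aromatic): no H
  2 × C: 3 H each → 6
  1 × C: 1 H
  1 × C: no H
  Total hydrogens = 18.
Molecular formula: C14H18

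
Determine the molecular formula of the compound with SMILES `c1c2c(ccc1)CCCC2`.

Heavy atoms from the SMILES: 10 C.
Implicit hydrogens by atom environment:
  4 × C: 2 H each → 8
  4 × C (aromatic): 1 H each → 4
  2 × C (aromatic): no H
  Total hydrogens = 12.
Molecular formula: C10H12

C10H12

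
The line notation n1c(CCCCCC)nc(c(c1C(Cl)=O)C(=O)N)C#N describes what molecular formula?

C13H15ClN4O2

Heavy atoms from the SMILES: 13 C, 1 Cl, 4 N, 2 O.
Implicit hydrogens by atom environment:
  5 × C: 2 H each → 10
  4 × C (aromatic): no H
  3 × C: no H
  2 × N (aromatic): no H
  2 × O: no H
  1 × C: 3 H
  1 × Cl: no H
  1 × N: 2 H
  1 × N: no H
  Total hydrogens = 15.
Molecular formula: C13H15ClN4O2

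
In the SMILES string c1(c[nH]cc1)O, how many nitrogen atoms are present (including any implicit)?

1

The symbol for nitrogen appears 1 time in the SMILES.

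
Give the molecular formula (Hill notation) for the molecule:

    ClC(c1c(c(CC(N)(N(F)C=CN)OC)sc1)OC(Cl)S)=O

Heavy atoms from the SMILES: 11 C, 2 Cl, 1 F, 3 N, 3 O, 2 S.
Implicit hydrogens by atom environment:
  3 × C: 1 H each → 3
  3 × C (aromatic): no H
  3 × O: no H
  2 × C: no H
  2 × Cl: no H
  2 × N: 2 H each → 4
  1 × C: 3 H
  1 × C: 2 H
  1 × C (aromatic): 1 H
  1 × F: no H
  1 × N: no H
  1 × S: 1 H
  1 × S (aromatic): no H
  Total hydrogens = 14.
Molecular formula: C11H14Cl2FN3O3S2

C11H14Cl2FN3O3S2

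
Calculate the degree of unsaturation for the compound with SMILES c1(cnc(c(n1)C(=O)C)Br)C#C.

Molecular formula from the SMILES: C8H5BrN2O.
DoU = (2C + 2 + N − H − X)/2 = (2·8 + 2 + 2 − 5 − 1)/2 = 14/2 = 7.
(Structurally: 1 ring(s) + 6 π bond(s) = 7.)

7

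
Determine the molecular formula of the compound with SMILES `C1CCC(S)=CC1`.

C6H10S

Heavy atoms from the SMILES: 6 C, 1 S.
Implicit hydrogens by atom environment:
  4 × C: 2 H each → 8
  1 × C: 1 H
  1 × C: no H
  1 × S: 1 H
  Total hydrogens = 10.
Molecular formula: C6H10S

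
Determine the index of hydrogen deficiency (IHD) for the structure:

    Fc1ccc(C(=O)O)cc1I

Molecular formula from the SMILES: C7H4FIO2.
DoU = (2C + 2 + N − H − X)/2 = (2·7 + 2 + 0 − 4 − 2)/2 = 10/2 = 5.
(Structurally: 1 ring(s) + 4 π bond(s) = 5.)

5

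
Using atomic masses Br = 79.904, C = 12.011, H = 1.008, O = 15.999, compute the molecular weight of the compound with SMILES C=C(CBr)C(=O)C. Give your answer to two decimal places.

163.01

Molecular formula: C5H7BrO.
M = 1×79.904 + 5×12.011 + 7×1.008 + 1×15.999 = 163.01 g/mol.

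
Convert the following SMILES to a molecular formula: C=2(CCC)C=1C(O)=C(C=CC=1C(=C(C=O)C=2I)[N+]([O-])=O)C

Heavy atoms from the SMILES: 15 C, 1 I, 1 N, 4 O.
Implicit hydrogens by atom environment:
  8 × C (aromatic): no H
  2 × C: 3 H each → 6
  2 × C: 2 H each → 4
  2 × C (aromatic): 1 H each → 2
  2 × O: no H
  1 × C: 1 H
  1 × I: no H
  1 × N (charge +1): no H
  1 × O: 1 H
  1 × O (charge -1): no H
  Total hydrogens = 14.
Molecular formula: C15H14INO4

C15H14INO4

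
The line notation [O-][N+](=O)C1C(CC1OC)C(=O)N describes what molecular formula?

C6H10N2O4

Heavy atoms from the SMILES: 6 C, 2 N, 4 O.
Implicit hydrogens by atom environment:
  3 × C: 1 H each → 3
  3 × O: no H
  1 × C: 3 H
  1 × C: 2 H
  1 × C: no H
  1 × N: 2 H
  1 × N (charge +1): no H
  1 × O (charge -1): no H
  Total hydrogens = 10.
Molecular formula: C6H10N2O4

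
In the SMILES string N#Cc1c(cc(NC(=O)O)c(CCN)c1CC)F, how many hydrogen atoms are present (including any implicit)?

14

Hydrogens are implicit in SMILES; fill each atom to its normal valence:
  5 × C (aromatic): no H
  3 × C: 2 H each → 6
  2 × C: no H
  1 × C: 3 H
  1 × C (aromatic): 1 H
  1 × F: no H
  1 × N: 2 H
  1 × N: 1 H
  1 × N: no H
  1 × O: 1 H
  1 × O: no H
  Total hydrogens = 14.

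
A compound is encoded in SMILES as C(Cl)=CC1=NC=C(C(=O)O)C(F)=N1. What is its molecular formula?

Heavy atoms from the SMILES: 7 C, 1 Cl, 1 F, 2 N, 2 O.
Implicit hydrogens by atom environment:
  3 × C (aromatic): no H
  2 × C: 1 H each → 2
  2 × N (aromatic): no H
  1 × C (aromatic): 1 H
  1 × C: no H
  1 × Cl: no H
  1 × F: no H
  1 × O: 1 H
  1 × O: no H
  Total hydrogens = 4.
Molecular formula: C7H4ClFN2O2

C7H4ClFN2O2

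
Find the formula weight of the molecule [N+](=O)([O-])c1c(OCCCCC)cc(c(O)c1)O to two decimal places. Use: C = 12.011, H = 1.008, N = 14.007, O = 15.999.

241.24

Molecular formula: C11H15NO5.
M = 11×12.011 + 15×1.008 + 1×14.007 + 5×15.999 = 241.24 g/mol.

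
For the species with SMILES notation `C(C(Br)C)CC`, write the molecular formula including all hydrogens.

C5H11Br

Heavy atoms from the SMILES: 1 Br, 5 C.
Implicit hydrogens by atom environment:
  2 × C: 3 H each → 6
  2 × C: 2 H each → 4
  1 × Br: no H
  1 × C: 1 H
  Total hydrogens = 11.
Molecular formula: C5H11Br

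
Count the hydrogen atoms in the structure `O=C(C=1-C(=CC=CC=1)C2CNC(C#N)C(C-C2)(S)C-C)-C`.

Hydrogens are implicit in SMILES; fill each atom to its normal valence:
  4 × C: 2 H each → 8
  4 × C (aromatic): 1 H each → 4
  3 × C: no H
  2 × C: 3 H each → 6
  2 × C: 1 H each → 2
  2 × C (aromatic): no H
  1 × N: 1 H
  1 × N: no H
  1 × O: no H
  1 × S: 1 H
  Total hydrogens = 22.

22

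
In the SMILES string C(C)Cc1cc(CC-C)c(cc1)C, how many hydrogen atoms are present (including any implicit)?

20

Hydrogens are implicit in SMILES; fill each atom to its normal valence:
  4 × C: 2 H each → 8
  3 × C: 3 H each → 9
  3 × C (aromatic): 1 H each → 3
  3 × C (aromatic): no H
  Total hydrogens = 20.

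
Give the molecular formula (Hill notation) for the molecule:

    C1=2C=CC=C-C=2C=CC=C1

Heavy atoms from the SMILES: 10 C.
Implicit hydrogens by atom environment:
  8 × C (aromatic): 1 H each → 8
  2 × C (aromatic): no H
  Total hydrogens = 8.
Molecular formula: C10H8

C10H8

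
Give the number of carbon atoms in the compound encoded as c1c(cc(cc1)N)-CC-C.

9

The symbol for carbon appears 9 times in the SMILES. Lowercase c denotes aromatic carbon and counts toward C.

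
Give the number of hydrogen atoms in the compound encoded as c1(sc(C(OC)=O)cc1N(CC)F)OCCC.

16

Hydrogens are implicit in SMILES; fill each atom to its normal valence:
  3 × C: 3 H each → 9
  3 × C: 2 H each → 6
  3 × C (aromatic): no H
  3 × O: no H
  1 × C (aromatic): 1 H
  1 × C: no H
  1 × F: no H
  1 × N: no H
  1 × S (aromatic): no H
  Total hydrogens = 16.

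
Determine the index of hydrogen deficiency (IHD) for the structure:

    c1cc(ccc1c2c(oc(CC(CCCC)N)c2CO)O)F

Molecular formula from the SMILES: C17H22FNO3.
DoU = (2C + 2 + N − H − X)/2 = (2·17 + 2 + 1 − 22 − 1)/2 = 14/2 = 7.
(Structurally: 2 ring(s) + 5 π bond(s) = 7.)

7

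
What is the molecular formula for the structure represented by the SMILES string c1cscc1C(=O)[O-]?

Heavy atoms from the SMILES: 5 C, 2 O, 1 S.
Implicit hydrogens by atom environment:
  3 × C (aromatic): 1 H each → 3
  1 × C (aromatic): no H
  1 × C: no H
  1 × O: no H
  1 × O (charge -1): no H
  1 × S (aromatic): no H
  Total hydrogens = 3.
Net charge -1.
Molecular formula: C5H3O2S-

C5H3O2S-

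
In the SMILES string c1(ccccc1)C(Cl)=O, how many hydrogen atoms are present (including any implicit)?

5

Hydrogens are implicit in SMILES; fill each atom to its normal valence:
  5 × C (aromatic): 1 H each → 5
  1 × C (aromatic): no H
  1 × C: no H
  1 × Cl: no H
  1 × O: no H
  Total hydrogens = 5.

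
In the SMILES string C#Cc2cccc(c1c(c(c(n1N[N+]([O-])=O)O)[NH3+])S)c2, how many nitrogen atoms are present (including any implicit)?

The symbol for nitrogen appears 4 times in the SMILES.

4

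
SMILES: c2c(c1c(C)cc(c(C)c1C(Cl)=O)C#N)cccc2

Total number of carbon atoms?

The symbol for carbon appears 16 times in the SMILES. Lowercase c denotes aromatic carbon and counts toward C.

16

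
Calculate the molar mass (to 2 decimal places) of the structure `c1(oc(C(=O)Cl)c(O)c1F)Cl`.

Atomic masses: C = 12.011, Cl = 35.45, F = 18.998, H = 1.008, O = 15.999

Molecular formula: C5HCl2FO3.
M = 5×12.011 + 2×35.45 + 1×18.998 + 1×1.008 + 3×15.999 = 198.96 g/mol.

198.96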